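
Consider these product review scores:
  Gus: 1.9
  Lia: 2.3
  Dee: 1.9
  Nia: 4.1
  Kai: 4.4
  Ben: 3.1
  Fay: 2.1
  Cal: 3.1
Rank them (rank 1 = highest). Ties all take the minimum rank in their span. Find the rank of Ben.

Sorted (descending): 4.4, 4.1, 3.1, 3.1, 2.3, 2.1, 1.9, 1.9
The 2 values of 3.1 occupy positions 3–4 → each gets rank 3.
The 2 values of 1.9 occupy positions 7–8 → each gets rank 7.
Ben has value 3.1 → rank 3.

3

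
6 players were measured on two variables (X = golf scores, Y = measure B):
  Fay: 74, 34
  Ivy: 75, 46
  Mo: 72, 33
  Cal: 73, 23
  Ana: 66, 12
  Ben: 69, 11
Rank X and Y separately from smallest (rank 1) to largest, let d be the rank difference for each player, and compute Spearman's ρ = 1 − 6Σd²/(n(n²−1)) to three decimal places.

0.886

Ranks of variable 1: 5, 6, 3, 4, 1, 2
Ranks of variable 2: 5, 6, 4, 3, 2, 1
d = r₁ − r₂: 0, 0, -1, 1, -1, 1
d²: 0, 0, 1, 1, 1, 1; Σd² = 4
ρ = 1 − 6·4/(6·35) = 1 − 24/210 = 0.886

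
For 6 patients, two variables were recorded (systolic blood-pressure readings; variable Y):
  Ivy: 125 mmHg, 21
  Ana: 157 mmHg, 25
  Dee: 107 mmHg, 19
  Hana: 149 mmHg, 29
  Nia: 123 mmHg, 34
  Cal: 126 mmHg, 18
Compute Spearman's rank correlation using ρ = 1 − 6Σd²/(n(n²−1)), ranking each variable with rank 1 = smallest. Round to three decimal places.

0.143

Ranks of variable 1: 3, 6, 1, 5, 2, 4
Ranks of variable 2: 3, 4, 2, 5, 6, 1
d = r₁ − r₂: 0, 2, -1, 0, -4, 3
d²: 0, 4, 1, 0, 16, 9; Σd² = 30
ρ = 1 − 6·30/(6·35) = 1 − 180/210 = 0.143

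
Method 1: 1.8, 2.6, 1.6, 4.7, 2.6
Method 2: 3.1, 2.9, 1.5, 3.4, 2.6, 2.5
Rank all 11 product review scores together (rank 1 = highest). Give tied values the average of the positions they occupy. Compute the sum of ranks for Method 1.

Sorted (descending): 4.7, 3.4, 3.1, 2.9, 2.6, 2.6, 2.6, 2.5, 1.8, 1.6, 1.5
The 3 values of 2.6 occupy positions 5–7 → average rank 6.
Method 1 values → pooled ranks: 1.8→9, 2.6→6, 1.6→10, 4.7→1, 2.6→6
Rank sum = 9 + 6 + 10 + 1 + 6 = 32

32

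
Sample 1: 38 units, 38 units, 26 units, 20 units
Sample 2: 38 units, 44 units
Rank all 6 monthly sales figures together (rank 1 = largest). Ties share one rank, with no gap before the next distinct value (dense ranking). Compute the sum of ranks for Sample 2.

3

Sorted (descending): 44, 38, 38, 38, 26, 20
The 3 values of 38 share dense rank 2.
Remaining distinct values take the next consecutive integers.
Sample 2 values → pooled ranks: 38→2, 44→1
Rank sum = 2 + 1 = 3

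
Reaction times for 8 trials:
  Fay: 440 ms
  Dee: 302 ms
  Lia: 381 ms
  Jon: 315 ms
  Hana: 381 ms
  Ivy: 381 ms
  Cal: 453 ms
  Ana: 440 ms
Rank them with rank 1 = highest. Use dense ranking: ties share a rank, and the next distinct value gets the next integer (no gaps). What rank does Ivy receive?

3

Sorted (descending): 453, 440, 440, 381, 381, 381, 315, 302
The 2 values of 440 share dense rank 2.
The 3 values of 381 share dense rank 3.
Remaining distinct values take the next consecutive integers.
Ivy has value 381 ms → rank 3.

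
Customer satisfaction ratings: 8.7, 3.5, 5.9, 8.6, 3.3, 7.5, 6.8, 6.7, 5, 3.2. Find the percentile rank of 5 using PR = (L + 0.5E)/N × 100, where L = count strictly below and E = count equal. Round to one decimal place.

35.0

N = 10.
Strictly below 5: 3. Equal to 5: 1.
PR = (3 + 0.5·1)/10 × 100 = 35.0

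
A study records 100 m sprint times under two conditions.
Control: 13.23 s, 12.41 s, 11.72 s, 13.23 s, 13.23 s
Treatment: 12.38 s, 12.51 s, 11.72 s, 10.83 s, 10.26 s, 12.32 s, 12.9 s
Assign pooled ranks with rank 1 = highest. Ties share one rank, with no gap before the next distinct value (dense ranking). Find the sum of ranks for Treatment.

Sorted (descending): 13.23, 13.23, 13.23, 12.9, 12.51, 12.41, 12.38, 12.32, 11.72, 11.72, 10.83, 10.26
The 3 values of 13.23 share dense rank 1.
The 2 values of 11.72 share dense rank 7.
Remaining distinct values take the next consecutive integers.
Treatment values → pooled ranks: 12.38→5, 12.51→3, 11.72→7, 10.83→8, 10.26→9, 12.32→6, 12.9→2
Rank sum = 5 + 3 + 7 + 8 + 9 + 6 + 2 = 40

40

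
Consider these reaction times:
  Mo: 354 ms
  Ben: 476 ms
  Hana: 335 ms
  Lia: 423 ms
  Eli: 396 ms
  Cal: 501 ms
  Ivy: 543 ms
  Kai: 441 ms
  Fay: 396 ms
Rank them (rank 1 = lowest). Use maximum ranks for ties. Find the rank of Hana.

1

Sorted (ascending): 335, 354, 396, 396, 423, 441, 476, 501, 543
The 2 values of 396 occupy positions 3–4 → each gets rank 4.
Hana has value 335 ms → rank 1.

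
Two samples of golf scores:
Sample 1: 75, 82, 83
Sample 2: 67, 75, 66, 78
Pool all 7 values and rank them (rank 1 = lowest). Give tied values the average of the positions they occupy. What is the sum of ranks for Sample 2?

11.5

Sorted (ascending): 66, 67, 75, 75, 78, 82, 83
The 2 values of 75 occupy positions 3–4 → average rank (3+4)/2 = 3.5.
Sample 2 values → pooled ranks: 67→2, 75→3.5, 66→1, 78→5
Rank sum = 2 + 3.5 + 1 + 5 = 11.5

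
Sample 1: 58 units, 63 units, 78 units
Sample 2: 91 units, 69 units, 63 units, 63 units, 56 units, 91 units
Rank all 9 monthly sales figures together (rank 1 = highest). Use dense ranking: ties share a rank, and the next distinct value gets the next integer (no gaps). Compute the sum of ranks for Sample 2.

Sorted (descending): 91, 91, 78, 69, 63, 63, 63, 58, 56
The 2 values of 91 share dense rank 1.
The 3 values of 63 share dense rank 4.
Remaining distinct values take the next consecutive integers.
Sample 2 values → pooled ranks: 91→1, 69→3, 63→4, 63→4, 56→6, 91→1
Rank sum = 1 + 3 + 4 + 4 + 6 + 1 = 19

19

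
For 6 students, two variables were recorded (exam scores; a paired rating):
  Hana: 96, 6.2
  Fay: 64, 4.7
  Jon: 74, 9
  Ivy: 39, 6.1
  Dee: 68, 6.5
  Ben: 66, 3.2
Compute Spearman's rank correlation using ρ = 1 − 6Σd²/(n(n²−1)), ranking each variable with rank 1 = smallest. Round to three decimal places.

0.600

Ranks of variable 1: 6, 2, 5, 1, 4, 3
Ranks of variable 2: 4, 2, 6, 3, 5, 1
d = r₁ − r₂: 2, 0, -1, -2, -1, 2
d²: 4, 0, 1, 4, 1, 4; Σd² = 14
ρ = 1 − 6·14/(6·35) = 1 − 84/210 = 0.600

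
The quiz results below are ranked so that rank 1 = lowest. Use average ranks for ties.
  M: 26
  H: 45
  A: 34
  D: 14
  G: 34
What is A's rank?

Sorted (ascending): 14, 26, 34, 34, 45
The 2 values of 34 occupy positions 3–4 → average rank (3+4)/2 = 3.5.
A has value 34 → rank 3.5.

3.5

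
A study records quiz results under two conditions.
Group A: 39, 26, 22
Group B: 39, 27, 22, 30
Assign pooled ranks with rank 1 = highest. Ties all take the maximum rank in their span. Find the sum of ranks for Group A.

14

Sorted (descending): 39, 39, 30, 27, 26, 22, 22
The 2 values of 39 occupy positions 1–2 → each gets rank 2.
The 2 values of 22 occupy positions 6–7 → each gets rank 7.
Group A values → pooled ranks: 39→2, 26→5, 22→7
Rank sum = 2 + 5 + 7 = 14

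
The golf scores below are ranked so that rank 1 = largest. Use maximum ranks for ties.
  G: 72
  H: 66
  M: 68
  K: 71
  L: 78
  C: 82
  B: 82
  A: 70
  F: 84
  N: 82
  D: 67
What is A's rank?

8

Sorted (descending): 84, 82, 82, 82, 78, 72, 71, 70, 68, 67, 66
The 3 values of 82 occupy positions 2–4 → each gets rank 4.
A has value 70 → rank 8.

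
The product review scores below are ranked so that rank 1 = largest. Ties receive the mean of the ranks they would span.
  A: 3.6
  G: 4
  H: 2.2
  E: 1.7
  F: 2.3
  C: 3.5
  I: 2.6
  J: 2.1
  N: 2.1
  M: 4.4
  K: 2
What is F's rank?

6

Sorted (descending): 4.4, 4, 3.6, 3.5, 2.6, 2.3, 2.2, 2.1, 2.1, 2, 1.7
The 2 values of 2.1 occupy positions 8–9 → average rank (8+9)/2 = 8.5.
F has value 2.3 → rank 6.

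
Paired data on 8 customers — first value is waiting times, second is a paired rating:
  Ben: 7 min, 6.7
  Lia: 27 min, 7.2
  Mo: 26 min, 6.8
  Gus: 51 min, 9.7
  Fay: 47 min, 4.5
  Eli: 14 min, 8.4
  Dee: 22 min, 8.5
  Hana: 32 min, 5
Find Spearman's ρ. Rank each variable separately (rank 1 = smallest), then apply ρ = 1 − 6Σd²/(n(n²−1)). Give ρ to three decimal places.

Ranks of variable 1: 1, 5, 4, 8, 7, 2, 3, 6
Ranks of variable 2: 3, 5, 4, 8, 1, 6, 7, 2
d = r₁ − r₂: -2, 0, 0, 0, 6, -4, -4, 4
d²: 4, 0, 0, 0, 36, 16, 16, 16; Σd² = 88
ρ = 1 − 6·88/(8·63) = 1 − 528/504 = -0.048

-0.048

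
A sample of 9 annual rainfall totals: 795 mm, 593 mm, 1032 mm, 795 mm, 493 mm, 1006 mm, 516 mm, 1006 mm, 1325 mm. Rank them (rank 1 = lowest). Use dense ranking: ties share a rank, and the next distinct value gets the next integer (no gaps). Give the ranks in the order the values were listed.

Sorted (ascending): 493, 516, 593, 795, 795, 1006, 1006, 1032, 1325
The 2 values of 795 share dense rank 4.
The 2 values of 1006 share dense rank 5.
Remaining distinct values take the next consecutive integers.

4, 3, 6, 4, 1, 5, 2, 5, 7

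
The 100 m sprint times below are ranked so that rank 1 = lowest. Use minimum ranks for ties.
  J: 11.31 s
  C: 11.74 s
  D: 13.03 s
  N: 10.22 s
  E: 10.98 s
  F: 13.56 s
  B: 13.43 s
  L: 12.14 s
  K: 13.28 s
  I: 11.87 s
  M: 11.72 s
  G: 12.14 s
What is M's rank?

4

Sorted (ascending): 10.22, 10.98, 11.31, 11.72, 11.74, 11.87, 12.14, 12.14, 13.03, 13.28, 13.43, 13.56
The 2 values of 12.14 occupy positions 7–8 → each gets rank 7.
M has value 11.72 s → rank 4.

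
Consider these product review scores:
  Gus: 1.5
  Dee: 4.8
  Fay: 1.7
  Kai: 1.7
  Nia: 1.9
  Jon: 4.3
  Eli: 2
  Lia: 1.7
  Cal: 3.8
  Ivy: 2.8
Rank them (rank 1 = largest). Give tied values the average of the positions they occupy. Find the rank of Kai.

Sorted (descending): 4.8, 4.3, 3.8, 2.8, 2, 1.9, 1.7, 1.7, 1.7, 1.5
The 3 values of 1.7 occupy positions 7–9 → average rank 8.
Kai has value 1.7 → rank 8.

8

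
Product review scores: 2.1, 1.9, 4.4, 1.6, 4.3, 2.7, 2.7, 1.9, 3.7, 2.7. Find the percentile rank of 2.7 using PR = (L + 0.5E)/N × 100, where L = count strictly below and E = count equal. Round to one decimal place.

N = 10.
Strictly below 2.7: 4. Equal to 2.7: 3.
PR = (4 + 0.5·3)/10 × 100 = 55.0

55.0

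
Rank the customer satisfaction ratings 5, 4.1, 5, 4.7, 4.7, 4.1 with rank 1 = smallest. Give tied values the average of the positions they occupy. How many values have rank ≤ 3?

Sorted (ascending): 4.1, 4.1, 4.7, 4.7, 5, 5
The 2 values of 4.1 occupy positions 1–2 → average rank (1+2)/2 = 1.5.
The 2 values of 4.7 occupy positions 3–4 → average rank (3+4)/2 = 3.5.
The 2 values of 5 occupy positions 5–6 → average rank (5+6)/2 = 5.5.
Ranks ≤ 3: {1.5, 1.5} → 2 values.

2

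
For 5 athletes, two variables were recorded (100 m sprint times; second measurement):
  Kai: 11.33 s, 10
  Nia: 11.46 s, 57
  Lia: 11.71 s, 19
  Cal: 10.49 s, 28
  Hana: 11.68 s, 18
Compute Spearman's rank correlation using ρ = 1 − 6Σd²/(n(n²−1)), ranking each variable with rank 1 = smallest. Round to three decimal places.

Ranks of variable 1: 2, 3, 5, 1, 4
Ranks of variable 2: 1, 5, 3, 4, 2
d = r₁ − r₂: 1, -2, 2, -3, 2
d²: 1, 4, 4, 9, 4; Σd² = 22
ρ = 1 − 6·22/(5·24) = 1 − 132/120 = -0.100

-0.100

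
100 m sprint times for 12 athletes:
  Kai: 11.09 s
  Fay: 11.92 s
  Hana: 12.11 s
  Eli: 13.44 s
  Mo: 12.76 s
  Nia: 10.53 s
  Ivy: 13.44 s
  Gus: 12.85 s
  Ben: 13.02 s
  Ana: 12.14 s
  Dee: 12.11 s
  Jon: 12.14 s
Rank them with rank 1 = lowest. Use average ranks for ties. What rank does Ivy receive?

11.5

Sorted (ascending): 10.53, 11.09, 11.92, 12.11, 12.11, 12.14, 12.14, 12.76, 12.85, 13.02, 13.44, 13.44
The 2 values of 12.11 occupy positions 4–5 → average rank (4+5)/2 = 4.5.
The 2 values of 12.14 occupy positions 6–7 → average rank (6+7)/2 = 6.5.
The 2 values of 13.44 occupy positions 11–12 → average rank (11+12)/2 = 11.5.
Ivy has value 13.44 s → rank 11.5.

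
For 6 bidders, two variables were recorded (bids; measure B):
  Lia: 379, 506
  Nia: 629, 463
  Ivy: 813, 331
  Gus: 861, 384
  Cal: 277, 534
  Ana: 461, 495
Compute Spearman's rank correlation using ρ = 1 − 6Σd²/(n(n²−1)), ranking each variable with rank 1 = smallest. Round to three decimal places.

-0.943

Ranks of variable 1: 2, 4, 5, 6, 1, 3
Ranks of variable 2: 5, 3, 1, 2, 6, 4
d = r₁ − r₂: -3, 1, 4, 4, -5, -1
d²: 9, 1, 16, 16, 25, 1; Σd² = 68
ρ = 1 − 6·68/(6·35) = 1 − 408/210 = -0.943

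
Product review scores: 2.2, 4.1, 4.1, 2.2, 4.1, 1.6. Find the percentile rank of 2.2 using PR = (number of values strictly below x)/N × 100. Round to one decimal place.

16.7

N = 6.
Strictly below 2.2: 1. Equal to 2.2: 2.
PR = 1/6 × 100 = 16.7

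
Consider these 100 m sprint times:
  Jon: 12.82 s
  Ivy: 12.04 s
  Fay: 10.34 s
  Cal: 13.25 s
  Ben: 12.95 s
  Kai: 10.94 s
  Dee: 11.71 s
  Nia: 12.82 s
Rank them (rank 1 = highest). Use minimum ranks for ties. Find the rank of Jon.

Sorted (descending): 13.25, 12.95, 12.82, 12.82, 12.04, 11.71, 10.94, 10.34
The 2 values of 12.82 occupy positions 3–4 → each gets rank 3.
Jon has value 12.82 s → rank 3.

3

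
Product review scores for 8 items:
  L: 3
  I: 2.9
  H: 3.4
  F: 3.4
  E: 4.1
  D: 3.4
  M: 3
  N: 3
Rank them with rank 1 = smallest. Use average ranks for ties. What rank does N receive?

Sorted (ascending): 2.9, 3, 3, 3, 3.4, 3.4, 3.4, 4.1
The 3 values of 3 occupy positions 2–4 → average rank 3.
The 3 values of 3.4 occupy positions 5–7 → average rank 6.
N has value 3 → rank 3.

3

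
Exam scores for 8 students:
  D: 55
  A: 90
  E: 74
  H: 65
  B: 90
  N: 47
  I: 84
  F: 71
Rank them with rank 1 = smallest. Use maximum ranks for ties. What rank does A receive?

8

Sorted (ascending): 47, 55, 65, 71, 74, 84, 90, 90
The 2 values of 90 occupy positions 7–8 → each gets rank 8.
A has value 90 → rank 8.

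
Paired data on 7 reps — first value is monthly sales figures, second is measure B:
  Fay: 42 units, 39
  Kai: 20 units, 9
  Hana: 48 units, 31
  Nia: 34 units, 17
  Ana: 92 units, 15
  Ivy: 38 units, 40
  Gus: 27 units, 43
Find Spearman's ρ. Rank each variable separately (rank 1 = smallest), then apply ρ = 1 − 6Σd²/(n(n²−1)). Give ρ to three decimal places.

Ranks of variable 1: 5, 1, 6, 3, 7, 4, 2
Ranks of variable 2: 5, 1, 4, 3, 2, 6, 7
d = r₁ − r₂: 0, 0, 2, 0, 5, -2, -5
d²: 0, 0, 4, 0, 25, 4, 25; Σd² = 58
ρ = 1 − 6·58/(7·48) = 1 − 348/336 = -0.036

-0.036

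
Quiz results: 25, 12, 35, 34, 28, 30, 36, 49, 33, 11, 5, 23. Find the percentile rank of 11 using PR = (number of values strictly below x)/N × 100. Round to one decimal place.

N = 12.
Strictly below 11: 1. Equal to 11: 1.
PR = 1/12 × 100 = 8.3

8.3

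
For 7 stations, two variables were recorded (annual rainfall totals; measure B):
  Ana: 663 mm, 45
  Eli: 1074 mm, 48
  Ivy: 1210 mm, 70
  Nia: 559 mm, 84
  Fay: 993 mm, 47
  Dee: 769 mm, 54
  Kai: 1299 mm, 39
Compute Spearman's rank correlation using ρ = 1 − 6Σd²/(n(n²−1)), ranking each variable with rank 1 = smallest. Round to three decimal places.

-0.393

Ranks of variable 1: 2, 5, 6, 1, 4, 3, 7
Ranks of variable 2: 2, 4, 6, 7, 3, 5, 1
d = r₁ − r₂: 0, 1, 0, -6, 1, -2, 6
d²: 0, 1, 0, 36, 1, 4, 36; Σd² = 78
ρ = 1 − 6·78/(7·48) = 1 − 468/336 = -0.393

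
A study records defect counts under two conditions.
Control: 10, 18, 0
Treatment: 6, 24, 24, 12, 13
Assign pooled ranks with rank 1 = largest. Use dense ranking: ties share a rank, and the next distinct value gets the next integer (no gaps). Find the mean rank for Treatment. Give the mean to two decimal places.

Sorted (descending): 24, 24, 18, 13, 12, 10, 6, 0
The 2 values of 24 share dense rank 1.
Remaining distinct values take the next consecutive integers.
Treatment values → pooled ranks: 6→6, 24→1, 24→1, 12→4, 13→3
Mean rank = (6 + 1 + 1 + 4 + 3) / 5 = 3.00

3.00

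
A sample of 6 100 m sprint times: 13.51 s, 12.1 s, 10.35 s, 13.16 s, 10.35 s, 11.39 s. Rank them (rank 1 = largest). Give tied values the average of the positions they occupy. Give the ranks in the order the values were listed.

Sorted (descending): 13.51, 13.16, 12.1, 11.39, 10.35, 10.35
The 2 values of 10.35 occupy positions 5–6 → average rank (5+6)/2 = 5.5.

1, 3, 5.5, 2, 5.5, 4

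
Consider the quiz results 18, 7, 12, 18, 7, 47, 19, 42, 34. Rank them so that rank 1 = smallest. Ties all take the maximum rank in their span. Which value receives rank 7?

34

Sorted (ascending): 7, 7, 12, 18, 18, 19, 34, 42, 47
The 2 values of 7 occupy positions 1–2 → each gets rank 2.
The 2 values of 18 occupy positions 4–5 → each gets rank 5.
Rank 7 → value 34.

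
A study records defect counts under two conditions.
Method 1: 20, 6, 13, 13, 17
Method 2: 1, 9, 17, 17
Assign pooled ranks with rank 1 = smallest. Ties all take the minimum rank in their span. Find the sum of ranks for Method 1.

25

Sorted (ascending): 1, 6, 9, 13, 13, 17, 17, 17, 20
The 2 values of 13 occupy positions 4–5 → each gets rank 4.
The 3 values of 17 occupy positions 6–8 → each gets rank 6.
Method 1 values → pooled ranks: 20→9, 6→2, 13→4, 13→4, 17→6
Rank sum = 9 + 2 + 4 + 4 + 6 = 25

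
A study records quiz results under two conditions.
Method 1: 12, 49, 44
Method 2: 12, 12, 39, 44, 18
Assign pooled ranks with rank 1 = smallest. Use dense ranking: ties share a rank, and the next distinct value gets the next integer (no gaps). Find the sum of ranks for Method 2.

11

Sorted (ascending): 12, 12, 12, 18, 39, 44, 44, 49
The 3 values of 12 share dense rank 1.
The 2 values of 44 share dense rank 4.
Remaining distinct values take the next consecutive integers.
Method 2 values → pooled ranks: 12→1, 12→1, 39→3, 44→4, 18→2
Rank sum = 1 + 1 + 3 + 4 + 2 = 11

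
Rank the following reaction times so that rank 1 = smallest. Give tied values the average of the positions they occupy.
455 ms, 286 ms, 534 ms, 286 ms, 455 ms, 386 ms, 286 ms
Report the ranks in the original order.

Sorted (ascending): 286, 286, 286, 386, 455, 455, 534
The 3 values of 286 occupy positions 1–3 → average rank 2.
The 2 values of 455 occupy positions 5–6 → average rank (5+6)/2 = 5.5.

5.5, 2, 7, 2, 5.5, 4, 2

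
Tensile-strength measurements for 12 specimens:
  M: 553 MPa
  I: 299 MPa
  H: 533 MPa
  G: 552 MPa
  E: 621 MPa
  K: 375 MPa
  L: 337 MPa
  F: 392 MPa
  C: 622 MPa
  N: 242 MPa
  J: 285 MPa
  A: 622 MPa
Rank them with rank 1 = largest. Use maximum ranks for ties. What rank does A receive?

Sorted (descending): 622, 622, 621, 553, 552, 533, 392, 375, 337, 299, 285, 242
The 2 values of 622 occupy positions 1–2 → each gets rank 2.
A has value 622 MPa → rank 2.

2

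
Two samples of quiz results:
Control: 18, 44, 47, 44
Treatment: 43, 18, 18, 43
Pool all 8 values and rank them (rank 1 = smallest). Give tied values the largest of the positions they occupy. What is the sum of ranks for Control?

25

Sorted (ascending): 18, 18, 18, 43, 43, 44, 44, 47
The 3 values of 18 occupy positions 1–3 → each gets rank 3.
The 2 values of 43 occupy positions 4–5 → each gets rank 5.
The 2 values of 44 occupy positions 6–7 → each gets rank 7.
Control values → pooled ranks: 18→3, 44→7, 47→8, 44→7
Rank sum = 3 + 7 + 8 + 7 = 25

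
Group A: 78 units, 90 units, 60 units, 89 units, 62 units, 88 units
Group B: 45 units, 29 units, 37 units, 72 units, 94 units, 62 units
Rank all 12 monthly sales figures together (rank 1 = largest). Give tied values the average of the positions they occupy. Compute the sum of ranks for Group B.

47.5

Sorted (descending): 94, 90, 89, 88, 78, 72, 62, 62, 60, 45, 37, 29
The 2 values of 62 occupy positions 7–8 → average rank (7+8)/2 = 7.5.
Group B values → pooled ranks: 45→10, 29→12, 37→11, 72→6, 94→1, 62→7.5
Rank sum = 10 + 12 + 11 + 6 + 1 + 7.5 = 47.5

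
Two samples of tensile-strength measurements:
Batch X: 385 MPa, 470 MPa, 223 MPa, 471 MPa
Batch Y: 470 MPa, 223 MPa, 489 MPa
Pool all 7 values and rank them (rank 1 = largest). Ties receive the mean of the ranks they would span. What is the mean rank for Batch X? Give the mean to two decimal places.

4.25

Sorted (descending): 489, 471, 470, 470, 385, 223, 223
The 2 values of 470 occupy positions 3–4 → average rank (3+4)/2 = 3.5.
The 2 values of 223 occupy positions 6–7 → average rank (6+7)/2 = 6.5.
Batch X values → pooled ranks: 385→5, 470→3.5, 223→6.5, 471→2
Mean rank = (5 + 3.5 + 6.5 + 2) / 4 = 4.25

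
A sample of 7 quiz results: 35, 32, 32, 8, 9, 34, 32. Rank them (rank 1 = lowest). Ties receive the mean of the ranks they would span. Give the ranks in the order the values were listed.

7, 4, 4, 1, 2, 6, 4

Sorted (ascending): 8, 9, 32, 32, 32, 34, 35
The 3 values of 32 occupy positions 3–5 → average rank 4.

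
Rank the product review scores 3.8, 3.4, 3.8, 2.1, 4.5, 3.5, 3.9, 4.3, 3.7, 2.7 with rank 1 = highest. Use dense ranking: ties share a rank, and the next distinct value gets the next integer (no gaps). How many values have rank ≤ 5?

6

Sorted (descending): 4.5, 4.3, 3.9, 3.8, 3.8, 3.7, 3.5, 3.4, 2.7, 2.1
The 2 values of 3.8 share dense rank 4.
Remaining distinct values take the next consecutive integers.
Ranks ≤ 5: {1, 2, 3, 4, 4, 5} → 6 values.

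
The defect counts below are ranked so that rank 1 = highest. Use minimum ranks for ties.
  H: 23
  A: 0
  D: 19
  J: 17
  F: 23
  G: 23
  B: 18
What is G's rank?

1

Sorted (descending): 23, 23, 23, 19, 18, 17, 0
The 3 values of 23 occupy positions 1–3 → each gets rank 1.
G has value 23 → rank 1.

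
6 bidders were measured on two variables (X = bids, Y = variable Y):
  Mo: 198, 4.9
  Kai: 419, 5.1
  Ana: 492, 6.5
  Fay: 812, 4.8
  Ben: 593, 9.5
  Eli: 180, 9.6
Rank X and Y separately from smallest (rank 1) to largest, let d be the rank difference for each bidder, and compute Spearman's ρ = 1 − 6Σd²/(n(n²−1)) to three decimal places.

-0.429

Ranks of variable 1: 2, 3, 4, 6, 5, 1
Ranks of variable 2: 2, 3, 4, 1, 5, 6
d = r₁ − r₂: 0, 0, 0, 5, 0, -5
d²: 0, 0, 0, 25, 0, 25; Σd² = 50
ρ = 1 − 6·50/(6·35) = 1 − 300/210 = -0.429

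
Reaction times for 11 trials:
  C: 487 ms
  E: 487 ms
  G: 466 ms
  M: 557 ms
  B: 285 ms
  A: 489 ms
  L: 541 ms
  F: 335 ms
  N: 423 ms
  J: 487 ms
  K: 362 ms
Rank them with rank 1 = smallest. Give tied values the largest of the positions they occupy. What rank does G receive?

5

Sorted (ascending): 285, 335, 362, 423, 466, 487, 487, 487, 489, 541, 557
The 3 values of 487 occupy positions 6–8 → each gets rank 8.
G has value 466 ms → rank 5.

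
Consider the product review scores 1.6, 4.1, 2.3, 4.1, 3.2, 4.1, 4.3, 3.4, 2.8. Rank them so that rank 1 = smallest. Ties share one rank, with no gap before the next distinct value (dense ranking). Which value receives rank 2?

Sorted (ascending): 1.6, 2.3, 2.8, 3.2, 3.4, 4.1, 4.1, 4.1, 4.3
The 3 values of 4.1 share dense rank 6.
Remaining distinct values take the next consecutive integers.
Rank 2 → value 2.3.

2.3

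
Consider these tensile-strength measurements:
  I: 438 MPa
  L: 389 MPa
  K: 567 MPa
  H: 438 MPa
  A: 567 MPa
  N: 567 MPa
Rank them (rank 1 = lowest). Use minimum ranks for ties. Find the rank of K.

4

Sorted (ascending): 389, 438, 438, 567, 567, 567
The 2 values of 438 occupy positions 2–3 → each gets rank 2.
The 3 values of 567 occupy positions 4–6 → each gets rank 4.
K has value 567 MPa → rank 4.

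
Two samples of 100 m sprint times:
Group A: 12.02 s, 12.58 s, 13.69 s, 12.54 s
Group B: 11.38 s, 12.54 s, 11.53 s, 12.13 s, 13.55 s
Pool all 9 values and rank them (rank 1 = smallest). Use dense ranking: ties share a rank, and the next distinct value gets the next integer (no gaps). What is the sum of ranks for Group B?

Sorted (ascending): 11.38, 11.53, 12.02, 12.13, 12.54, 12.54, 12.58, 13.55, 13.69
The 2 values of 12.54 share dense rank 5.
Remaining distinct values take the next consecutive integers.
Group B values → pooled ranks: 11.38→1, 12.54→5, 11.53→2, 12.13→4, 13.55→7
Rank sum = 1 + 5 + 2 + 4 + 7 = 19

19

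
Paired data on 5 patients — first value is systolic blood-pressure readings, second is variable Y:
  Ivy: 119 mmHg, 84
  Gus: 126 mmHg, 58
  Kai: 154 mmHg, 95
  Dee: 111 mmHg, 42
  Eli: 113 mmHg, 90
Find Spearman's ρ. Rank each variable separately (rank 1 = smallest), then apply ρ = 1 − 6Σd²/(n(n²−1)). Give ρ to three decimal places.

Ranks of variable 1: 3, 4, 5, 1, 2
Ranks of variable 2: 3, 2, 5, 1, 4
d = r₁ − r₂: 0, 2, 0, 0, -2
d²: 0, 4, 0, 0, 4; Σd² = 8
ρ = 1 − 6·8/(5·24) = 1 − 48/120 = 0.600

0.600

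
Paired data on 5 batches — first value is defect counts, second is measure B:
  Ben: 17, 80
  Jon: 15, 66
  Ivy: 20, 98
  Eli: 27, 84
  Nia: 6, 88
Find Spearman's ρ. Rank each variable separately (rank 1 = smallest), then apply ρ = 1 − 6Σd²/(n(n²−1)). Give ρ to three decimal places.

0.200

Ranks of variable 1: 3, 2, 4, 5, 1
Ranks of variable 2: 2, 1, 5, 3, 4
d = r₁ − r₂: 1, 1, -1, 2, -3
d²: 1, 1, 1, 4, 9; Σd² = 16
ρ = 1 − 6·16/(5·24) = 1 − 96/120 = 0.200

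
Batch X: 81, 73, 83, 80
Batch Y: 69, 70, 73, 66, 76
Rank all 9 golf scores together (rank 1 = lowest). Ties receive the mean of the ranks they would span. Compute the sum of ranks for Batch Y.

Sorted (ascending): 66, 69, 70, 73, 73, 76, 80, 81, 83
The 2 values of 73 occupy positions 4–5 → average rank (4+5)/2 = 4.5.
Batch Y values → pooled ranks: 69→2, 70→3, 73→4.5, 66→1, 76→6
Rank sum = 2 + 3 + 4.5 + 1 + 6 = 16.5

16.5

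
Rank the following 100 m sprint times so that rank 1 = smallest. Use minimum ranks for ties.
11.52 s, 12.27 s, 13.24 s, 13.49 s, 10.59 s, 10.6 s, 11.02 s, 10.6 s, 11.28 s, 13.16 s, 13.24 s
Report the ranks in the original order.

6, 7, 9, 11, 1, 2, 4, 2, 5, 8, 9

Sorted (ascending): 10.59, 10.6, 10.6, 11.02, 11.28, 11.52, 12.27, 13.16, 13.24, 13.24, 13.49
The 2 values of 10.6 occupy positions 2–3 → each gets rank 2.
The 2 values of 13.24 occupy positions 9–10 → each gets rank 9.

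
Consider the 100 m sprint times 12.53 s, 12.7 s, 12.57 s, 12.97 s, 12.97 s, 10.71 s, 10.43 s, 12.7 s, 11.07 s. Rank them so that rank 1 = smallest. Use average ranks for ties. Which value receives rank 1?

10.43

Sorted (ascending): 10.43, 10.71, 11.07, 12.53, 12.57, 12.7, 12.7, 12.97, 12.97
The 2 values of 12.7 occupy positions 6–7 → average rank (6+7)/2 = 6.5.
The 2 values of 12.97 occupy positions 8–9 → average rank (8+9)/2 = 8.5.
Rank 1 → value 10.43.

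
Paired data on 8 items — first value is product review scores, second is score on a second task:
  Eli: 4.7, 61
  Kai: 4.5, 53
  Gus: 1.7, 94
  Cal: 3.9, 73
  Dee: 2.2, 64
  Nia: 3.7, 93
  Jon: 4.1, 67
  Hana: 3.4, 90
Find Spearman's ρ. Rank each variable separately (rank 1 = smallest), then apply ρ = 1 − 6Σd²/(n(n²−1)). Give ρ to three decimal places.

Ranks of variable 1: 8, 7, 1, 5, 2, 4, 6, 3
Ranks of variable 2: 2, 1, 8, 5, 3, 7, 4, 6
d = r₁ − r₂: 6, 6, -7, 0, -1, -3, 2, -3
d²: 36, 36, 49, 0, 1, 9, 4, 9; Σd² = 144
ρ = 1 − 6·144/(8·63) = 1 − 864/504 = -0.714

-0.714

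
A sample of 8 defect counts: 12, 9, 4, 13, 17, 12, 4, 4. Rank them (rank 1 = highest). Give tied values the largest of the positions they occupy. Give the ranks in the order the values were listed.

Sorted (descending): 17, 13, 12, 12, 9, 4, 4, 4
The 2 values of 12 occupy positions 3–4 → each gets rank 4.
The 3 values of 4 occupy positions 6–8 → each gets rank 8.

4, 5, 8, 2, 1, 4, 8, 8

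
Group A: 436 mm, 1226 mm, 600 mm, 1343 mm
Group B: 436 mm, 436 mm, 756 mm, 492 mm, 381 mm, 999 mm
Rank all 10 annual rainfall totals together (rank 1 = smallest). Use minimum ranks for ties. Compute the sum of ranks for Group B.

25

Sorted (ascending): 381, 436, 436, 436, 492, 600, 756, 999, 1226, 1343
The 3 values of 436 occupy positions 2–4 → each gets rank 2.
Group B values → pooled ranks: 436→2, 436→2, 756→7, 492→5, 381→1, 999→8
Rank sum = 2 + 2 + 7 + 5 + 1 + 8 = 25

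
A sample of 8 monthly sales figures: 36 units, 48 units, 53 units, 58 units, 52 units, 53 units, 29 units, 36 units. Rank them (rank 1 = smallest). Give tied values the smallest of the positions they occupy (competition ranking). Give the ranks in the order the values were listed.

2, 4, 6, 8, 5, 6, 1, 2

Sorted (ascending): 29, 36, 36, 48, 52, 53, 53, 58
The 2 values of 36 occupy positions 2–3 → each gets rank 2.
The 2 values of 53 occupy positions 6–7 → each gets rank 6.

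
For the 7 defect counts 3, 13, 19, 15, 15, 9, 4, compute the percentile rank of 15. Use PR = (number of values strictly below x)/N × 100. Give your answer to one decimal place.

57.1

N = 7.
Strictly below 15: 4. Equal to 15: 2.
PR = 4/7 × 100 = 57.1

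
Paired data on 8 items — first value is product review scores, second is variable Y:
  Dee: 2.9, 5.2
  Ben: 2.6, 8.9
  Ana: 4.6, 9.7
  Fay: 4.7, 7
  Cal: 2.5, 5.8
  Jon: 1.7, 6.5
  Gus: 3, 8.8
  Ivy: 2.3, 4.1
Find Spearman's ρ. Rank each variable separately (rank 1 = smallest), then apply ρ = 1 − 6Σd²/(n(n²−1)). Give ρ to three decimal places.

0.548

Ranks of variable 1: 5, 4, 7, 8, 3, 1, 6, 2
Ranks of variable 2: 2, 7, 8, 5, 3, 4, 6, 1
d = r₁ − r₂: 3, -3, -1, 3, 0, -3, 0, 1
d²: 9, 9, 1, 9, 0, 9, 0, 1; Σd² = 38
ρ = 1 − 6·38/(8·63) = 1 − 228/504 = 0.548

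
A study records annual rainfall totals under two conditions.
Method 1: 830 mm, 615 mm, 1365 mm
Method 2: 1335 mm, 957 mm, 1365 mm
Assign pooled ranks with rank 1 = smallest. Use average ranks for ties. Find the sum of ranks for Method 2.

12.5

Sorted (ascending): 615, 830, 957, 1335, 1365, 1365
The 2 values of 1365 occupy positions 5–6 → average rank (5+6)/2 = 5.5.
Method 2 values → pooled ranks: 1335→4, 957→3, 1365→5.5
Rank sum = 4 + 3 + 5.5 = 12.5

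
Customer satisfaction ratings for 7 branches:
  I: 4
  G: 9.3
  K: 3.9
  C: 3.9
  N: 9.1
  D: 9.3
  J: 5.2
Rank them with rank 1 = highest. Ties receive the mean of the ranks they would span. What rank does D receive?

Sorted (descending): 9.3, 9.3, 9.1, 5.2, 4, 3.9, 3.9
The 2 values of 9.3 occupy positions 1–2 → average rank (1+2)/2 = 1.5.
The 2 values of 3.9 occupy positions 6–7 → average rank (6+7)/2 = 6.5.
D has value 9.3 → rank 1.5.

1.5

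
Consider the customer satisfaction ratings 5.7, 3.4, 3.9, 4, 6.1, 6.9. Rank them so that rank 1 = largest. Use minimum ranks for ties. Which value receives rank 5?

Sorted (descending): 6.9, 6.1, 5.7, 4, 3.9, 3.4
No ties — each value takes its position as its rank.
Rank 5 → value 3.9.

3.9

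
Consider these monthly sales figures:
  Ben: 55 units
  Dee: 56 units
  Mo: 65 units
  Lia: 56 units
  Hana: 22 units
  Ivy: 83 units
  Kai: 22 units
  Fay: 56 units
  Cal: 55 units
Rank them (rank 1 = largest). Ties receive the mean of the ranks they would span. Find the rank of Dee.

Sorted (descending): 83, 65, 56, 56, 56, 55, 55, 22, 22
The 3 values of 56 occupy positions 3–5 → average rank 4.
The 2 values of 55 occupy positions 6–7 → average rank (6+7)/2 = 6.5.
The 2 values of 22 occupy positions 8–9 → average rank (8+9)/2 = 8.5.
Dee has value 56 units → rank 4.

4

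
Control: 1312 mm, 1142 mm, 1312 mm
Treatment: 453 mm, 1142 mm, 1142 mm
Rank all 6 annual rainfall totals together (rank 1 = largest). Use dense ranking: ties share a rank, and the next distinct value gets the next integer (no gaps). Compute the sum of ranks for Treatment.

7

Sorted (descending): 1312, 1312, 1142, 1142, 1142, 453
The 2 values of 1312 share dense rank 1.
The 3 values of 1142 share dense rank 2.
Remaining distinct values take the next consecutive integers.
Treatment values → pooled ranks: 453→3, 1142→2, 1142→2
Rank sum = 3 + 2 + 2 = 7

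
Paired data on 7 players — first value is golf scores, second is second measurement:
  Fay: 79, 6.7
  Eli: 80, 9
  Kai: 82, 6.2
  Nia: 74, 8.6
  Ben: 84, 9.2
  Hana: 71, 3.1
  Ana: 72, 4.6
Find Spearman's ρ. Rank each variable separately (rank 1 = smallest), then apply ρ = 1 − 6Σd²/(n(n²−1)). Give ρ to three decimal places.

Ranks of variable 1: 4, 5, 6, 3, 7, 1, 2
Ranks of variable 2: 4, 6, 3, 5, 7, 1, 2
d = r₁ − r₂: 0, -1, 3, -2, 0, 0, 0
d²: 0, 1, 9, 4, 0, 0, 0; Σd² = 14
ρ = 1 − 6·14/(7·48) = 1 − 84/336 = 0.750

0.750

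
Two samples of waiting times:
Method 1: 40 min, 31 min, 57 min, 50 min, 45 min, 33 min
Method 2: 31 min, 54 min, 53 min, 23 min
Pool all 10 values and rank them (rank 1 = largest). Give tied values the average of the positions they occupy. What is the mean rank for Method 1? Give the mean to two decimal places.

Sorted (descending): 57, 54, 53, 50, 45, 40, 33, 31, 31, 23
The 2 values of 31 occupy positions 8–9 → average rank (8+9)/2 = 8.5.
Method 1 values → pooled ranks: 40→6, 31→8.5, 57→1, 50→4, 45→5, 33→7
Mean rank = (6 + 8.5 + 1 + 4 + 5 + 7) / 6 = 5.25

5.25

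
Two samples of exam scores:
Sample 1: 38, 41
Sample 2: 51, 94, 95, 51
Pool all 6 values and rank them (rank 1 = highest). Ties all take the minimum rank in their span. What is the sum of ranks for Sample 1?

Sorted (descending): 95, 94, 51, 51, 41, 38
The 2 values of 51 occupy positions 3–4 → each gets rank 3.
Sample 1 values → pooled ranks: 38→6, 41→5
Rank sum = 6 + 5 = 11

11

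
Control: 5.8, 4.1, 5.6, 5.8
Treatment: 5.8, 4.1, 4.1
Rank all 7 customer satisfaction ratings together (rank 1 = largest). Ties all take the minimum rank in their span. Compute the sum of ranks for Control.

Sorted (descending): 5.8, 5.8, 5.8, 5.6, 4.1, 4.1, 4.1
The 3 values of 5.8 occupy positions 1–3 → each gets rank 1.
The 3 values of 4.1 occupy positions 5–7 → each gets rank 5.
Control values → pooled ranks: 5.8→1, 4.1→5, 5.6→4, 5.8→1
Rank sum = 1 + 5 + 4 + 1 = 11

11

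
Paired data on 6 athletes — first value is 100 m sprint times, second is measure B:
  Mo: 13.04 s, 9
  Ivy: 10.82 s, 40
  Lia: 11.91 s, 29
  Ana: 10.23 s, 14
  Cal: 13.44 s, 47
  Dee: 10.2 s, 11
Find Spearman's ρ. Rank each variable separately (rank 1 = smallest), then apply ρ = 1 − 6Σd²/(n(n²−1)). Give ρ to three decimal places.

Ranks of variable 1: 5, 3, 4, 2, 6, 1
Ranks of variable 2: 1, 5, 4, 3, 6, 2
d = r₁ − r₂: 4, -2, 0, -1, 0, -1
d²: 16, 4, 0, 1, 0, 1; Σd² = 22
ρ = 1 − 6·22/(6·35) = 1 − 132/210 = 0.371

0.371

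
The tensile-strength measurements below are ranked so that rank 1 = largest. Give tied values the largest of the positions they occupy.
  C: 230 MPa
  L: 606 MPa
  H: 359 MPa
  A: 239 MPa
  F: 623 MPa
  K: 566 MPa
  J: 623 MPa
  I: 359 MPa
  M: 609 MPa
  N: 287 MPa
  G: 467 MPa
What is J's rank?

2

Sorted (descending): 623, 623, 609, 606, 566, 467, 359, 359, 287, 239, 230
The 2 values of 623 occupy positions 1–2 → each gets rank 2.
The 2 values of 359 occupy positions 7–8 → each gets rank 8.
J has value 623 MPa → rank 2.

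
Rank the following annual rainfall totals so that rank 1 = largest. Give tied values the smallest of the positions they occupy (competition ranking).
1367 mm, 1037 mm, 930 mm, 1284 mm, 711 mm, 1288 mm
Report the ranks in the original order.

1, 4, 5, 3, 6, 2

Sorted (descending): 1367, 1288, 1284, 1037, 930, 711
No ties — each value takes its position as its rank.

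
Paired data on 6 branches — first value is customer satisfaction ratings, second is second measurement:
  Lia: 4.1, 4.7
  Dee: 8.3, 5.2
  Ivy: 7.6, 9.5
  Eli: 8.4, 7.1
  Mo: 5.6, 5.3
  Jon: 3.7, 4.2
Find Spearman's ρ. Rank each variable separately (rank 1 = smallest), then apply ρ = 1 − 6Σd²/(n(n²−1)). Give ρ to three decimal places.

Ranks of variable 1: 2, 5, 4, 6, 3, 1
Ranks of variable 2: 2, 3, 6, 5, 4, 1
d = r₁ − r₂: 0, 2, -2, 1, -1, 0
d²: 0, 4, 4, 1, 1, 0; Σd² = 10
ρ = 1 − 6·10/(6·35) = 1 − 60/210 = 0.714

0.714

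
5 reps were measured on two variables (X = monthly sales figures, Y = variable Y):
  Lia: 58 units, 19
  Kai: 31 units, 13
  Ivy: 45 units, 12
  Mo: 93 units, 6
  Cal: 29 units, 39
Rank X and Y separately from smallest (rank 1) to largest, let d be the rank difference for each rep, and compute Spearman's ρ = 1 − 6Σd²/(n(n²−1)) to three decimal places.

-0.700

Ranks of variable 1: 4, 2, 3, 5, 1
Ranks of variable 2: 4, 3, 2, 1, 5
d = r₁ − r₂: 0, -1, 1, 4, -4
d²: 0, 1, 1, 16, 16; Σd² = 34
ρ = 1 − 6·34/(5·24) = 1 − 204/120 = -0.700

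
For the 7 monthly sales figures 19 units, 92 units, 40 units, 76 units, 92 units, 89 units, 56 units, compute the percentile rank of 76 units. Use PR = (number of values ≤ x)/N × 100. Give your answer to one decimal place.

N = 7.
Strictly below 76: 3. Equal to 76: 1.
PR = 4/7 × 100 = 57.1

57.1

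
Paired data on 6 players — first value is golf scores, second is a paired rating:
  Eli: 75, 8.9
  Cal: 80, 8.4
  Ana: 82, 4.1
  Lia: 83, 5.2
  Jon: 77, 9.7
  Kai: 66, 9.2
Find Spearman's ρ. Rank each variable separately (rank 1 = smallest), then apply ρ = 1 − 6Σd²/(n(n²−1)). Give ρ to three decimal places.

Ranks of variable 1: 2, 4, 5, 6, 3, 1
Ranks of variable 2: 4, 3, 1, 2, 6, 5
d = r₁ − r₂: -2, 1, 4, 4, -3, -4
d²: 4, 1, 16, 16, 9, 16; Σd² = 62
ρ = 1 − 6·62/(6·35) = 1 − 372/210 = -0.771

-0.771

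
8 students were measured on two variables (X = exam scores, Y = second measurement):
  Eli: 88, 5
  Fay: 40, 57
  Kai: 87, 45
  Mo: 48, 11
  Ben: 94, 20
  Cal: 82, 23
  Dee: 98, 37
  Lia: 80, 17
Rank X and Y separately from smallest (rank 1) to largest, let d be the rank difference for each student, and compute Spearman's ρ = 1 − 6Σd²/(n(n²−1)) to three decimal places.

-0.095

Ranks of variable 1: 6, 1, 5, 2, 7, 4, 8, 3
Ranks of variable 2: 1, 8, 7, 2, 4, 5, 6, 3
d = r₁ − r₂: 5, -7, -2, 0, 3, -1, 2, 0
d²: 25, 49, 4, 0, 9, 1, 4, 0; Σd² = 92
ρ = 1 − 6·92/(8·63) = 1 − 552/504 = -0.095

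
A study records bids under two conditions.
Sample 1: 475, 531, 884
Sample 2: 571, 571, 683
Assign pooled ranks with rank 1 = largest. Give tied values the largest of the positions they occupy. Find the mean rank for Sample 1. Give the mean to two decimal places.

Sorted (descending): 884, 683, 571, 571, 531, 475
The 2 values of 571 occupy positions 3–4 → each gets rank 4.
Sample 1 values → pooled ranks: 475→6, 531→5, 884→1
Mean rank = (6 + 5 + 1) / 3 = 4.00

4.00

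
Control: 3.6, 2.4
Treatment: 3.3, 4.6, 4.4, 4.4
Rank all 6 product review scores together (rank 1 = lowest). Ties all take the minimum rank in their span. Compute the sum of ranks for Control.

Sorted (ascending): 2.4, 3.3, 3.6, 4.4, 4.4, 4.6
The 2 values of 4.4 occupy positions 4–5 → each gets rank 4.
Control values → pooled ranks: 3.6→3, 2.4→1
Rank sum = 3 + 1 = 4

4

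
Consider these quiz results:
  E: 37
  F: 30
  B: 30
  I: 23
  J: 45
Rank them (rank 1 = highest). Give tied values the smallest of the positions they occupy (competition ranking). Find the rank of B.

3

Sorted (descending): 45, 37, 30, 30, 23
The 2 values of 30 occupy positions 3–4 → each gets rank 3.
B has value 30 → rank 3.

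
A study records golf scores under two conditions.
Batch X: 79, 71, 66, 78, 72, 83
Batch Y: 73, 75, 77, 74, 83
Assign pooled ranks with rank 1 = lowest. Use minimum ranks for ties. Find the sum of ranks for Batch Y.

32

Sorted (ascending): 66, 71, 72, 73, 74, 75, 77, 78, 79, 83, 83
The 2 values of 83 occupy positions 10–11 → each gets rank 10.
Batch Y values → pooled ranks: 73→4, 75→6, 77→7, 74→5, 83→10
Rank sum = 4 + 6 + 7 + 5 + 10 = 32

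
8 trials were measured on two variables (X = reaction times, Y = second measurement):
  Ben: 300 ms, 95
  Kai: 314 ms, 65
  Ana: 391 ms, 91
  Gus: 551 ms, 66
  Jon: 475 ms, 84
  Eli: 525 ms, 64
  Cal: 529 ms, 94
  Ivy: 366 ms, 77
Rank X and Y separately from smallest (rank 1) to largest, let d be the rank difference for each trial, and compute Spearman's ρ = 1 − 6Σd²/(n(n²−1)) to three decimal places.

Ranks of variable 1: 1, 2, 4, 8, 5, 6, 7, 3
Ranks of variable 2: 8, 2, 6, 3, 5, 1, 7, 4
d = r₁ − r₂: -7, 0, -2, 5, 0, 5, 0, -1
d²: 49, 0, 4, 25, 0, 25, 0, 1; Σd² = 104
ρ = 1 − 6·104/(8·63) = 1 − 624/504 = -0.238

-0.238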